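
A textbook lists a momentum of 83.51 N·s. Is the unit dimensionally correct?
Yes

momentum has SI base units: kg * m / s
N·s reduces to the same SI base units, so it is a valid unit for momentum.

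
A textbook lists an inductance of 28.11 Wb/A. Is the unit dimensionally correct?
Yes

inductance has SI base units: kg * m^2 / (A^2 * s^2)
Wb/A reduces to the same SI base units, so it is a valid unit for inductance.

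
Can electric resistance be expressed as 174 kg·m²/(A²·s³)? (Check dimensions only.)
Yes

electric resistance has SI base units: kg * m^2 / (A^2 * s^3)
kg·m²/(A²·s³) reduces to the same SI base units, so it is a valid unit for electric resistance.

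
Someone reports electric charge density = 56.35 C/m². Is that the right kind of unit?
No

electric charge density has SI base units: A * s / m^3
C/m² does NOT reduce to A * s / m^3; a valid unit for electric charge density would be e.g. C/m³.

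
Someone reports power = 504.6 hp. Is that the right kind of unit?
Yes

power has SI base units: kg * m^2 / s^3
hp reduces to the same SI base units, so it is a valid unit for power.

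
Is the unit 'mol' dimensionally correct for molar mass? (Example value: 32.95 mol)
No

molar mass has SI base units: kg / mol
mol does NOT reduce to kg / mol; a valid unit for molar mass would be e.g. kg/mol.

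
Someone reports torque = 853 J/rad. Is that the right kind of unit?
Yes

torque has SI base units: kg * m^2 / s^2
J/rad reduces to the same SI base units, so it is a valid unit for torque.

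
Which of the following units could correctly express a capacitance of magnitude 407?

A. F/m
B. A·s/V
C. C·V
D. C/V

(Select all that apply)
B, D

capacitance has SI base units: A^2 * s^4 / (kg * m^2)

Checking each option against A^2 * s^4 / (kg * m^2):
  A. F/m: ✗ does not match
  B. A·s/V: ✓ matches
  C. C·V: ✗ does not match
  D. C/V: ✓ matches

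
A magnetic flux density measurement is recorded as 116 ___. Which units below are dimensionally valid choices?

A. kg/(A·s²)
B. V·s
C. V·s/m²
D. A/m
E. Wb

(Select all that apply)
A, C

magnetic flux density has SI base units: kg / (A * s^2)

Checking each option against kg / (A * s^2):
  A. kg/(A·s²): ✓ matches
  B. V·s: ✗ does not match
  C. V·s/m²: ✓ matches
  D. A/m: ✗ does not match
  E. Wb: ✗ does not match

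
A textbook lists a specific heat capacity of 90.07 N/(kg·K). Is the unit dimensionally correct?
No

specific heat capacity has SI base units: m^2 / (s^2 * K)
N/(kg·K) does NOT reduce to m^2 / (s^2 * K); a valid unit for specific heat capacity would be e.g. J/(kg·K).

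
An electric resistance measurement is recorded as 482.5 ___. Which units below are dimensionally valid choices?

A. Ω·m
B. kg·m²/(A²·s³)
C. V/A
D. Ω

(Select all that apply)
B, C, D

electric resistance has SI base units: kg * m^2 / (A^2 * s^3)

Checking each option against kg * m^2 / (A^2 * s^3):
  A. Ω·m: ✗ does not match
  B. kg·m²/(A²·s³): ✓ matches
  C. V/A: ✓ matches
  D. Ω: ✓ matches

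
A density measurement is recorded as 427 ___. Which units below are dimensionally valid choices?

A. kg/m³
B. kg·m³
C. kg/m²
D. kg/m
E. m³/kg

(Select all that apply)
A

density has SI base units: kg / m^3

Checking each option against kg / m^3:
  A. kg/m³: ✓ matches
  B. kg·m³: ✗ does not match
  C. kg/m²: ✗ does not match
  D. kg/m: ✗ does not match
  E. m³/kg: ✗ does not match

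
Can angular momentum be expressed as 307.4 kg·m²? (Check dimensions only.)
No

angular momentum has SI base units: kg * m^2 / s
kg·m² does NOT reduce to kg * m^2 / s; a valid unit for angular momentum would be e.g. kg·m²/s.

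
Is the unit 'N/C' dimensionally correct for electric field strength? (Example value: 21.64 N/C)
Yes

electric field strength has SI base units: kg * m / (A * s^3)
N/C reduces to the same SI base units, so it is a valid unit for electric field strength.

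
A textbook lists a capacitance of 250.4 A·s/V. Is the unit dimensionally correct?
Yes

capacitance has SI base units: A^2 * s^4 / (kg * m^2)
A·s/V reduces to the same SI base units, so it is a valid unit for capacitance.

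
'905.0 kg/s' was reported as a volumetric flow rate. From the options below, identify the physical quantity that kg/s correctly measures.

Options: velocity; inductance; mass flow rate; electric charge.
mass flow rate

volumetric flow rate should have units dimensionally equivalent to m^3 / s (e.g. m³/s).
The given unit 'kg/s' reduces to kg / s. Of the listed options, that is the dimensionality of mass flow rate.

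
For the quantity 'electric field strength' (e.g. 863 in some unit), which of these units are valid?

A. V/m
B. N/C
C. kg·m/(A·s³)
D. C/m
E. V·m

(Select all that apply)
A, B, C

electric field strength has SI base units: kg * m / (A * s^3)

Checking each option against kg * m / (A * s^3):
  A. V/m: ✓ matches
  B. N/C: ✓ matches
  C. kg·m/(A·s³): ✓ matches
  D. C/m: ✗ does not match
  E. V·m: ✗ does not match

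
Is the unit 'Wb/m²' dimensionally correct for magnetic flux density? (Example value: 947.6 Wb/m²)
Yes

magnetic flux density has SI base units: kg / (A * s^2)
Wb/m² reduces to the same SI base units, so it is a valid unit for magnetic flux density.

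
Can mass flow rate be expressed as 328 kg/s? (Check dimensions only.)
Yes

mass flow rate has SI base units: kg / s
kg/s reduces to the same SI base units, so it is a valid unit for mass flow rate.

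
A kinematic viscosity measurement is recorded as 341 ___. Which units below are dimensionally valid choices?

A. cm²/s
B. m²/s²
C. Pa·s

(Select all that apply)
A

kinematic viscosity has SI base units: m^2 / s

Checking each option against m^2 / s:
  A. cm²/s: ✓ matches
  B. m²/s²: ✗ does not match
  C. Pa·s: ✗ does not match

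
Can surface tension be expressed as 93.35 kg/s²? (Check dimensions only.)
Yes

surface tension has SI base units: kg / s^2
kg/s² reduces to the same SI base units, so it is a valid unit for surface tension.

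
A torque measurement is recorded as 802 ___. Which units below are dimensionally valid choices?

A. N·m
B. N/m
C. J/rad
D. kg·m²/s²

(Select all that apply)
A, C, D

torque has SI base units: kg * m^2 / s^2

Checking each option against kg * m^2 / s^2:
  A. N·m: ✓ matches
  B. N/m: ✗ does not match
  C. J/rad: ✓ matches
  D. kg·m²/s²: ✓ matches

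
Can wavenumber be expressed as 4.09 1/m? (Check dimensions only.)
Yes

wavenumber has SI base units: 1 / m
1/m reduces to the same SI base units, so it is a valid unit for wavenumber.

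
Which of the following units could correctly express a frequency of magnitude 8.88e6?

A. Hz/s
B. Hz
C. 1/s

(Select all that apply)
B, C

frequency has SI base units: 1 / s

Checking each option against 1 / s:
  A. Hz/s: ✗ does not match
  B. Hz: ✓ matches
  C. 1/s: ✓ matches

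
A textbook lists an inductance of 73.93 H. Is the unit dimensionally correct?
Yes

inductance has SI base units: kg * m^2 / (A^2 * s^2)
H reduces to the same SI base units, so it is a valid unit for inductance.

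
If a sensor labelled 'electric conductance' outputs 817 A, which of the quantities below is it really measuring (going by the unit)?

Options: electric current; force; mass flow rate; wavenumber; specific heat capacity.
electric current

electric conductance should have units dimensionally equivalent to A^2 * s^3 / (kg * m^2) (e.g. S).
The given unit 'A' reduces to A. Of the listed options, that is the dimensionality of electric current.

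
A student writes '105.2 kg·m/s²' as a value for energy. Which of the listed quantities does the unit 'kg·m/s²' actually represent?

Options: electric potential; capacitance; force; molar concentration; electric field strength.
force

energy should have units dimensionally equivalent to kg * m^2 / s^2 (e.g. J).
The given unit 'kg·m/s²' reduces to kg * m / s^2. Of the listed options, that is the dimensionality of force.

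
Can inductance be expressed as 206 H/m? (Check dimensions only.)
No

inductance has SI base units: kg * m^2 / (A^2 * s^2)
H/m does NOT reduce to kg * m^2 / (A^2 * s^2); a valid unit for inductance would be e.g. H.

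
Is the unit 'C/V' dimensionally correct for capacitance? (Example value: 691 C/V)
Yes

capacitance has SI base units: A^2 * s^4 / (kg * m^2)
C/V reduces to the same SI base units, so it is a valid unit for capacitance.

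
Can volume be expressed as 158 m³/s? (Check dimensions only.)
No

volume has SI base units: m^3
m³/s does NOT reduce to m^3; a valid unit for volume would be e.g. m³.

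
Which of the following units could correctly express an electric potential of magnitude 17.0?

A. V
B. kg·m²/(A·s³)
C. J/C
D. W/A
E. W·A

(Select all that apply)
A, B, C, D

electric potential has SI base units: kg * m^2 / (A * s^3)

Checking each option against kg * m^2 / (A * s^3):
  A. V: ✓ matches
  B. kg·m²/(A·s³): ✓ matches
  C. J/C: ✓ matches
  D. W/A: ✓ matches
  E. W·A: ✗ does not match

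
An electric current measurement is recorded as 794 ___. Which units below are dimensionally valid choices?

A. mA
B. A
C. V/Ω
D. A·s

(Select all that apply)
A, B, C

electric current has SI base units: A

Checking each option against A:
  A. mA: ✓ matches
  B. A: ✓ matches
  C. V/Ω: ✓ matches
  D. A·s: ✗ does not match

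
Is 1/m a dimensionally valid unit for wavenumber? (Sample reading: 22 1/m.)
Yes

wavenumber has SI base units: 1 / m
1/m reduces to the same SI base units, so it is a valid unit for wavenumber.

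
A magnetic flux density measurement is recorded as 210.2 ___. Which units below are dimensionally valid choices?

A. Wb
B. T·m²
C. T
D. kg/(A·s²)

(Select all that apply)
C, D

magnetic flux density has SI base units: kg / (A * s^2)

Checking each option against kg / (A * s^2):
  A. Wb: ✗ does not match
  B. T·m²: ✗ does not match
  C. T: ✓ matches
  D. kg/(A·s²): ✓ matches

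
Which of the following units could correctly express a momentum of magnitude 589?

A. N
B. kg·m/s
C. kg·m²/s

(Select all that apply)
B

momentum has SI base units: kg * m / s

Checking each option against kg * m / s:
  A. N: ✗ does not match
  B. kg·m/s: ✓ matches
  C. kg·m²/s: ✗ does not match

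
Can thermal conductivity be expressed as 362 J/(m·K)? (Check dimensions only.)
No

thermal conductivity has SI base units: kg * m / (s^3 * K)
J/(m·K) does NOT reduce to kg * m / (s^3 * K); a valid unit for thermal conductivity would be e.g. W/(m·K).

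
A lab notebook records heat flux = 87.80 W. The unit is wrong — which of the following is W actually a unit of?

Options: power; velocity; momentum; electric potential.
power

heat flux should have units dimensionally equivalent to kg / s^3 (e.g. W/m²).
The given unit 'W' reduces to kg * m^2 / s^3. Of the listed options, that is the dimensionality of power.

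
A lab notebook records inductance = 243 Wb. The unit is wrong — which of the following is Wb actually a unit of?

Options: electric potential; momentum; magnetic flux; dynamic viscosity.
magnetic flux

inductance should have units dimensionally equivalent to kg * m^2 / (A^2 * s^2) (e.g. H).
The given unit 'Wb' reduces to kg * m^2 / (A * s^2). Of the listed options, that is the dimensionality of magnetic flux.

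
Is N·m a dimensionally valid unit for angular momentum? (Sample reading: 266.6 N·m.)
No

angular momentum has SI base units: kg * m^2 / s
N·m does NOT reduce to kg * m^2 / s; a valid unit for angular momentum would be e.g. kg·m²/s.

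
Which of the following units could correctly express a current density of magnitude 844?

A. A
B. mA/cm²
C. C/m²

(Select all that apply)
B

current density has SI base units: A / m^2

Checking each option against A / m^2:
  A. A: ✗ does not match
  B. mA/cm²: ✓ matches
  C. C/m²: ✗ does not match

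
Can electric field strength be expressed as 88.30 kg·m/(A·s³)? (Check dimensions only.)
Yes

electric field strength has SI base units: kg * m / (A * s^3)
kg·m/(A·s³) reduces to the same SI base units, so it is a valid unit for electric field strength.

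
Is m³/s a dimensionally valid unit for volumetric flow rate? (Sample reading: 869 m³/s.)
Yes

volumetric flow rate has SI base units: m^3 / s
m³/s reduces to the same SI base units, so it is a valid unit for volumetric flow rate.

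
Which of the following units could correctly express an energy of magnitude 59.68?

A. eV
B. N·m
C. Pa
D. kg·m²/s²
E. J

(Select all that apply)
A, B, D, E

energy has SI base units: kg * m^2 / s^2

Checking each option against kg * m^2 / s^2:
  A. eV: ✓ matches
  B. N·m: ✓ matches
  C. Pa: ✗ does not match
  D. kg·m²/s²: ✓ matches
  E. J: ✓ matches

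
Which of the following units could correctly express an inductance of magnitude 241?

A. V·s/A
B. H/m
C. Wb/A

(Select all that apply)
A, C

inductance has SI base units: kg * m^2 / (A^2 * s^2)

Checking each option against kg * m^2 / (A^2 * s^2):
  A. V·s/A: ✓ matches
  B. H/m: ✗ does not match
  C. Wb/A: ✓ matches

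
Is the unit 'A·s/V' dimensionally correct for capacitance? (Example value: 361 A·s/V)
Yes

capacitance has SI base units: A^2 * s^4 / (kg * m^2)
A·s/V reduces to the same SI base units, so it is a valid unit for capacitance.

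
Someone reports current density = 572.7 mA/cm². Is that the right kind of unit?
Yes

current density has SI base units: A / m^2
mA/cm² reduces to the same SI base units, so it is a valid unit for current density.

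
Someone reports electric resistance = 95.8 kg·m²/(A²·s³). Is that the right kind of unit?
Yes

electric resistance has SI base units: kg * m^2 / (A^2 * s^3)
kg·m²/(A²·s³) reduces to the same SI base units, so it is a valid unit for electric resistance.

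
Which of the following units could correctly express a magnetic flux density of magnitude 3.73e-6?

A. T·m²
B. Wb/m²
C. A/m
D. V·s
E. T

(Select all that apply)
B, E

magnetic flux density has SI base units: kg / (A * s^2)

Checking each option against kg / (A * s^2):
  A. T·m²: ✗ does not match
  B. Wb/m²: ✓ matches
  C. A/m: ✗ does not match
  D. V·s: ✗ does not match
  E. T: ✓ matches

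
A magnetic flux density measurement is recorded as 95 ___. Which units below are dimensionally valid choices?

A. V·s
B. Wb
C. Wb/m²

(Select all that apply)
C

magnetic flux density has SI base units: kg / (A * s^2)

Checking each option against kg / (A * s^2):
  A. V·s: ✗ does not match
  B. Wb: ✗ does not match
  C. Wb/m²: ✓ matches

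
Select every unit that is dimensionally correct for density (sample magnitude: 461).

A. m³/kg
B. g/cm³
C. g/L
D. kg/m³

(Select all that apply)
B, C, D

density has SI base units: kg / m^3

Checking each option against kg / m^3:
  A. m³/kg: ✗ does not match
  B. g/cm³: ✓ matches
  C. g/L: ✓ matches
  D. kg/m³: ✓ matches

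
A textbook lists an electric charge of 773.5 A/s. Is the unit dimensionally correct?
No

electric charge has SI base units: A * s
A/s does NOT reduce to A * s; a valid unit for electric charge would be e.g. C.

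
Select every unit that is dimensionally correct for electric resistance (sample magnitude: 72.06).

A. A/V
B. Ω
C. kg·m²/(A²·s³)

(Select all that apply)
B, C

electric resistance has SI base units: kg * m^2 / (A^2 * s^3)

Checking each option against kg * m^2 / (A^2 * s^3):
  A. A/V: ✗ does not match
  B. Ω: ✓ matches
  C. kg·m²/(A²·s³): ✓ matches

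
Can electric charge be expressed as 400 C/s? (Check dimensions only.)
No

electric charge has SI base units: A * s
C/s does NOT reduce to A * s; a valid unit for electric charge would be e.g. C.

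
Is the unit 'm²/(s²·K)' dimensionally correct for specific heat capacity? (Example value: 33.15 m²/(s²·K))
Yes

specific heat capacity has SI base units: m^2 / (s^2 * K)
m²/(s²·K) reduces to the same SI base units, so it is a valid unit for specific heat capacity.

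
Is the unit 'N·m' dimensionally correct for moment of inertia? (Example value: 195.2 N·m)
No

moment of inertia has SI base units: kg * m^2
N·m does NOT reduce to kg * m^2; a valid unit for moment of inertia would be e.g. kg·m².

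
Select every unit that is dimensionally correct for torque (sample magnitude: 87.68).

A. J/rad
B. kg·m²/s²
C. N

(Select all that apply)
A, B

torque has SI base units: kg * m^2 / s^2

Checking each option against kg * m^2 / s^2:
  A. J/rad: ✓ matches
  B. kg·m²/s²: ✓ matches
  C. N: ✗ does not match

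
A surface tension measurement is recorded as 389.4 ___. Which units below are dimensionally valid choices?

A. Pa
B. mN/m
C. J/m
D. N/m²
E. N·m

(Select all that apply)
B

surface tension has SI base units: kg / s^2

Checking each option against kg / s^2:
  A. Pa: ✗ does not match
  B. mN/m: ✓ matches
  C. J/m: ✗ does not match
  D. N/m²: ✗ does not match
  E. N·m: ✗ does not match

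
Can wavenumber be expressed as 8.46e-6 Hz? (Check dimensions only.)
No

wavenumber has SI base units: 1 / m
Hz does NOT reduce to 1 / m; a valid unit for wavenumber would be e.g. 1/m.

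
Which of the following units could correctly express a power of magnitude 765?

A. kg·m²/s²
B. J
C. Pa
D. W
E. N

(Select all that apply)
D

power has SI base units: kg * m^2 / s^3

Checking each option against kg * m^2 / s^3:
  A. kg·m²/s²: ✗ does not match
  B. J: ✗ does not match
  C. Pa: ✗ does not match
  D. W: ✓ matches
  E. N: ✗ does not match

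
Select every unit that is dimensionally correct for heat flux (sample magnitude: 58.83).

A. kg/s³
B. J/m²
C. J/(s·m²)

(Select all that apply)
A, C

heat flux has SI base units: kg / s^3

Checking each option against kg / s^3:
  A. kg/s³: ✓ matches
  B. J/m²: ✗ does not match
  C. J/(s·m²): ✓ matches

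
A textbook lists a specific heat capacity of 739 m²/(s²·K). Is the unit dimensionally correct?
Yes

specific heat capacity has SI base units: m^2 / (s^2 * K)
m²/(s²·K) reduces to the same SI base units, so it is a valid unit for specific heat capacity.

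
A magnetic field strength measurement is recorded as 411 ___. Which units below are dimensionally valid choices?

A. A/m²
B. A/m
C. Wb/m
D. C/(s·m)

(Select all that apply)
B, D

magnetic field strength has SI base units: A / m

Checking each option against A / m:
  A. A/m²: ✗ does not match
  B. A/m: ✓ matches
  C. Wb/m: ✗ does not match
  D. C/(s·m): ✓ matches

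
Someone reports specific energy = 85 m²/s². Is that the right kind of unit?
Yes

specific energy has SI base units: m^2 / s^2
m²/s² reduces to the same SI base units, so it is a valid unit for specific energy.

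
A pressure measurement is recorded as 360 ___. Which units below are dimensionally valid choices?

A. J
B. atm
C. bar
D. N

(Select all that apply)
B, C

pressure has SI base units: kg / (m * s^2)

Checking each option against kg / (m * s^2):
  A. J: ✗ does not match
  B. atm: ✓ matches
  C. bar: ✓ matches
  D. N: ✗ does not match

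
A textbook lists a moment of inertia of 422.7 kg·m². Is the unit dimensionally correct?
Yes

moment of inertia has SI base units: kg * m^2
kg·m² reduces to the same SI base units, so it is a valid unit for moment of inertia.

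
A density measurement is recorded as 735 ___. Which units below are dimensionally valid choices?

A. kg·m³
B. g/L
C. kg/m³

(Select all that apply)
B, C

density has SI base units: kg / m^3

Checking each option against kg / m^3:
  A. kg·m³: ✗ does not match
  B. g/L: ✓ matches
  C. kg/m³: ✓ matches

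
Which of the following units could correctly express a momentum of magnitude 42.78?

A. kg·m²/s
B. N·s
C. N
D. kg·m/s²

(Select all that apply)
B

momentum has SI base units: kg * m / s

Checking each option against kg * m / s:
  A. kg·m²/s: ✗ does not match
  B. N·s: ✓ matches
  C. N: ✗ does not match
  D. kg·m/s²: ✗ does not match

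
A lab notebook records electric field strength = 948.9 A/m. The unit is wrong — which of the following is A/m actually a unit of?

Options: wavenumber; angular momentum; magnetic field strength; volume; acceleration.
magnetic field strength

electric field strength should have units dimensionally equivalent to kg * m / (A * s^3) (e.g. V/m).
The given unit 'A/m' reduces to A / m. Of the listed options, that is the dimensionality of magnetic field strength.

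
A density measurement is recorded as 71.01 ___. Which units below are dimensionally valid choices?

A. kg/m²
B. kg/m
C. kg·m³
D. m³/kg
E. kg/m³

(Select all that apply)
E

density has SI base units: kg / m^3

Checking each option against kg / m^3:
  A. kg/m²: ✗ does not match
  B. kg/m: ✗ does not match
  C. kg·m³: ✗ does not match
  D. m³/kg: ✗ does not match
  E. kg/m³: ✓ matches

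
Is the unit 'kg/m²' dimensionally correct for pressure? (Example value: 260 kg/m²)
No

pressure has SI base units: kg / (m * s^2)
kg/m² does NOT reduce to kg / (m * s^2); a valid unit for pressure would be e.g. Pa.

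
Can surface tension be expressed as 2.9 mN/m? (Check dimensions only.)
Yes

surface tension has SI base units: kg / s^2
mN/m reduces to the same SI base units, so it is a valid unit for surface tension.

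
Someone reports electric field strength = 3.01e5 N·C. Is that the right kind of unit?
No

electric field strength has SI base units: kg * m / (A * s^3)
N·C does NOT reduce to kg * m / (A * s^3); a valid unit for electric field strength would be e.g. V/m.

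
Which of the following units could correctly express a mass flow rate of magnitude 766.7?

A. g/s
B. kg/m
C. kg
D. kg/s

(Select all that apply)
A, D

mass flow rate has SI base units: kg / s

Checking each option against kg / s:
  A. g/s: ✓ matches
  B. kg/m: ✗ does not match
  C. kg: ✗ does not match
  D. kg/s: ✓ matches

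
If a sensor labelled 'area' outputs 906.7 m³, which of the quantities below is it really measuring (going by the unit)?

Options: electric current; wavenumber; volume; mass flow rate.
volume

area should have units dimensionally equivalent to m^2 (e.g. m²).
The given unit 'm³' reduces to m^3. Of the listed options, that is the dimensionality of volume.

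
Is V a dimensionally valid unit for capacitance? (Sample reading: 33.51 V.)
No

capacitance has SI base units: A^2 * s^4 / (kg * m^2)
V does NOT reduce to A^2 * s^4 / (kg * m^2); a valid unit for capacitance would be e.g. F.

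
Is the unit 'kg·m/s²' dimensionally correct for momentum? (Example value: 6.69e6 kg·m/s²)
No

momentum has SI base units: kg * m / s
kg·m/s² does NOT reduce to kg * m / s; a valid unit for momentum would be e.g. kg·m/s.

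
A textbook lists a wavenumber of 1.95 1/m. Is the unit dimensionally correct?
Yes

wavenumber has SI base units: 1 / m
1/m reduces to the same SI base units, so it is a valid unit for wavenumber.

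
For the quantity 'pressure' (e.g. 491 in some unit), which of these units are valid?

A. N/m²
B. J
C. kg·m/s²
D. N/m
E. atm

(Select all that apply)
A, E

pressure has SI base units: kg / (m * s^2)

Checking each option against kg / (m * s^2):
  A. N/m²: ✓ matches
  B. J: ✗ does not match
  C. kg·m/s²: ✗ does not match
  D. N/m: ✗ does not match
  E. atm: ✓ matches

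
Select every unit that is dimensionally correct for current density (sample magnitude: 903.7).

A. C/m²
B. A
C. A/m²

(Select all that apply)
C

current density has SI base units: A / m^2

Checking each option against A / m^2:
  A. C/m²: ✗ does not match
  B. A: ✗ does not match
  C. A/m²: ✓ matches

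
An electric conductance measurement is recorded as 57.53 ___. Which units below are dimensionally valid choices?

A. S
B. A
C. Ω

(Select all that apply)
A

electric conductance has SI base units: A^2 * s^3 / (kg * m^2)

Checking each option against A^2 * s^3 / (kg * m^2):
  A. S: ✓ matches
  B. A: ✗ does not match
  C. Ω: ✗ does not match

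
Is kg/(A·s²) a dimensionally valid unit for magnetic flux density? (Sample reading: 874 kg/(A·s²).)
Yes

magnetic flux density has SI base units: kg / (A * s^2)
kg/(A·s²) reduces to the same SI base units, so it is a valid unit for magnetic flux density.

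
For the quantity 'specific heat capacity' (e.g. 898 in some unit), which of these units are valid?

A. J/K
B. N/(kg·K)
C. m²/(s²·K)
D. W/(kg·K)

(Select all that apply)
C

specific heat capacity has SI base units: m^2 / (s^2 * K)

Checking each option against m^2 / (s^2 * K):
  A. J/K: ✗ does not match
  B. N/(kg·K): ✗ does not match
  C. m²/(s²·K): ✓ matches
  D. W/(kg·K): ✗ does not match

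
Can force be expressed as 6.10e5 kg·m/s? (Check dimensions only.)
No

force has SI base units: kg * m / s^2
kg·m/s does NOT reduce to kg * m / s^2; a valid unit for force would be e.g. N.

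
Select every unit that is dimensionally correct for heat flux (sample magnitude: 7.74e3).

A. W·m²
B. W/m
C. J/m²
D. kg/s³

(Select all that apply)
D

heat flux has SI base units: kg / s^3

Checking each option against kg / s^3:
  A. W·m²: ✗ does not match
  B. W/m: ✗ does not match
  C. J/m²: ✗ does not match
  D. kg/s³: ✓ matches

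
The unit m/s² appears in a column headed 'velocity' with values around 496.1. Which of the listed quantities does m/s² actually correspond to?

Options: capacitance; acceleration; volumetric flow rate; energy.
acceleration

velocity should have units dimensionally equivalent to m / s (e.g. m/s).
The given unit 'm/s²' reduces to m / s^2. Of the listed options, that is the dimensionality of acceleration.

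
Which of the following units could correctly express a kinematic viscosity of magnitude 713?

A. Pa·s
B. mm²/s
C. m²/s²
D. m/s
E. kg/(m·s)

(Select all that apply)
B

kinematic viscosity has SI base units: m^2 / s

Checking each option against m^2 / s:
  A. Pa·s: ✗ does not match
  B. mm²/s: ✓ matches
  C. m²/s²: ✗ does not match
  D. m/s: ✗ does not match
  E. kg/(m·s): ✗ does not match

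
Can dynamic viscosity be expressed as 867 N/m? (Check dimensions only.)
No

dynamic viscosity has SI base units: kg / (m * s)
N/m does NOT reduce to kg / (m * s); a valid unit for dynamic viscosity would be e.g. Pa·s.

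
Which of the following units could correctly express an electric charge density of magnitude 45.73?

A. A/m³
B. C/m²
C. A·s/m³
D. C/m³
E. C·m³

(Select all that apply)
C, D

electric charge density has SI base units: A * s / m^3

Checking each option against A * s / m^3:
  A. A/m³: ✗ does not match
  B. C/m²: ✗ does not match
  C. A·s/m³: ✓ matches
  D. C/m³: ✓ matches
  E. C·m³: ✗ does not match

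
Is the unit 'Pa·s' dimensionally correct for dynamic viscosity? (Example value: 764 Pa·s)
Yes

dynamic viscosity has SI base units: kg / (m * s)
Pa·s reduces to the same SI base units, so it is a valid unit for dynamic viscosity.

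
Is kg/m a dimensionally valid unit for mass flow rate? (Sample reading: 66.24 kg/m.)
No

mass flow rate has SI base units: kg / s
kg/m does NOT reduce to kg / s; a valid unit for mass flow rate would be e.g. kg/s.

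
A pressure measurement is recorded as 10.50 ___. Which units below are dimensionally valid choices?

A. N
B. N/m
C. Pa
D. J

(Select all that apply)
C

pressure has SI base units: kg / (m * s^2)

Checking each option against kg / (m * s^2):
  A. N: ✗ does not match
  B. N/m: ✗ does not match
  C. Pa: ✓ matches
  D. J: ✗ does not match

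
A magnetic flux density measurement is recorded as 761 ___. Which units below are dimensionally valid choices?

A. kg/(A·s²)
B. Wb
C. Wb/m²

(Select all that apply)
A, C

magnetic flux density has SI base units: kg / (A * s^2)

Checking each option against kg / (A * s^2):
  A. kg/(A·s²): ✓ matches
  B. Wb: ✗ does not match
  C. Wb/m²: ✓ matches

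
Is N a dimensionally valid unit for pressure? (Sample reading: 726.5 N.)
No

pressure has SI base units: kg / (m * s^2)
N does NOT reduce to kg / (m * s^2); a valid unit for pressure would be e.g. Pa.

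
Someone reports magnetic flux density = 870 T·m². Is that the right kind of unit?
No

magnetic flux density has SI base units: kg / (A * s^2)
T·m² does NOT reduce to kg / (A * s^2); a valid unit for magnetic flux density would be e.g. T.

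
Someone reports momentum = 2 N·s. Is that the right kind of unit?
Yes

momentum has SI base units: kg * m / s
N·s reduces to the same SI base units, so it is a valid unit for momentum.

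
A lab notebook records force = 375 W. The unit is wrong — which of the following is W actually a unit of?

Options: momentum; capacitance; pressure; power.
power

force should have units dimensionally equivalent to kg * m / s^2 (e.g. N).
The given unit 'W' reduces to kg * m^2 / s^3. Of the listed options, that is the dimensionality of power.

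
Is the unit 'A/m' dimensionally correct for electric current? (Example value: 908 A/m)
No

electric current has SI base units: A
A/m does NOT reduce to A; a valid unit for electric current would be e.g. A.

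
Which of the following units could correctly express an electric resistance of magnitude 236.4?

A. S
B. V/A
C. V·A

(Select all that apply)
B

electric resistance has SI base units: kg * m^2 / (A^2 * s^3)

Checking each option against kg * m^2 / (A^2 * s^3):
  A. S: ✗ does not match
  B. V/A: ✓ matches
  C. V·A: ✗ does not match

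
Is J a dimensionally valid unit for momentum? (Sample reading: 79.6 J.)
No

momentum has SI base units: kg * m / s
J does NOT reduce to kg * m / s; a valid unit for momentum would be e.g. kg·m/s.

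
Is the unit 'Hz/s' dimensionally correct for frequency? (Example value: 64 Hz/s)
No

frequency has SI base units: 1 / s
Hz/s does NOT reduce to 1 / s; a valid unit for frequency would be e.g. Hz.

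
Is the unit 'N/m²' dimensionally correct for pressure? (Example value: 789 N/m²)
Yes

pressure has SI base units: kg / (m * s^2)
N/m² reduces to the same SI base units, so it is a valid unit for pressure.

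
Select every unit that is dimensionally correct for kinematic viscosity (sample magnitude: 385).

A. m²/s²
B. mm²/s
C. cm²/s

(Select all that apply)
B, C

kinematic viscosity has SI base units: m^2 / s

Checking each option against m^2 / s:
  A. m²/s²: ✗ does not match
  B. mm²/s: ✓ matches
  C. cm²/s: ✓ matches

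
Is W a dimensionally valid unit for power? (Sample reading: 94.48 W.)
Yes

power has SI base units: kg * m^2 / s^3
W reduces to the same SI base units, so it is a valid unit for power.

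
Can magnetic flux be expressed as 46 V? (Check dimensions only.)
No

magnetic flux has SI base units: kg * m^2 / (A * s^2)
V does NOT reduce to kg * m^2 / (A * s^2); a valid unit for magnetic flux would be e.g. Wb.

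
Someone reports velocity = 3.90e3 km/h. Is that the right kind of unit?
Yes

velocity has SI base units: m / s
km/h reduces to the same SI base units, so it is a valid unit for velocity.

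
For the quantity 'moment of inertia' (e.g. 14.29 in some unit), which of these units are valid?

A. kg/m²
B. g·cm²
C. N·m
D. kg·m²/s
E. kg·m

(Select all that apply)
B

moment of inertia has SI base units: kg * m^2

Checking each option against kg * m^2:
  A. kg/m²: ✗ does not match
  B. g·cm²: ✓ matches
  C. N·m: ✗ does not match
  D. kg·m²/s: ✗ does not match
  E. kg·m: ✗ does not match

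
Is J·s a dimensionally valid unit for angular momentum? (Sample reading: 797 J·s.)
Yes

angular momentum has SI base units: kg * m^2 / s
J·s reduces to the same SI base units, so it is a valid unit for angular momentum.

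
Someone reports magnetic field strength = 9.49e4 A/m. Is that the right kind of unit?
Yes

magnetic field strength has SI base units: A / m
A/m reduces to the same SI base units, so it is a valid unit for magnetic field strength.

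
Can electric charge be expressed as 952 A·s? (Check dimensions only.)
Yes

electric charge has SI base units: A * s
A·s reduces to the same SI base units, so it is a valid unit for electric charge.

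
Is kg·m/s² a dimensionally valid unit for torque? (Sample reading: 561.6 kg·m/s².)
No

torque has SI base units: kg * m^2 / s^2
kg·m/s² does NOT reduce to kg * m^2 / s^2; a valid unit for torque would be e.g. N·m.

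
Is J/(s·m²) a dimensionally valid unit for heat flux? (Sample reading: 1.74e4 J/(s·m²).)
Yes

heat flux has SI base units: kg / s^3
J/(s·m²) reduces to the same SI base units, so it is a valid unit for heat flux.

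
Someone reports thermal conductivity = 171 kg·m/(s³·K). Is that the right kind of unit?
Yes

thermal conductivity has SI base units: kg * m / (s^3 * K)
kg·m/(s³·K) reduces to the same SI base units, so it is a valid unit for thermal conductivity.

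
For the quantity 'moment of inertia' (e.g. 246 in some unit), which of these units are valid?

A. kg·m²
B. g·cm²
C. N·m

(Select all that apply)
A, B

moment of inertia has SI base units: kg * m^2

Checking each option against kg * m^2:
  A. kg·m²: ✓ matches
  B. g·cm²: ✓ matches
  C. N·m: ✗ does not match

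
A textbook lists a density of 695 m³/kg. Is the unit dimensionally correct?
No

density has SI base units: kg / m^3
m³/kg does NOT reduce to kg / m^3; a valid unit for density would be e.g. kg/m³.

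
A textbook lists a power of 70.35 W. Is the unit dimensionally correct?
Yes

power has SI base units: kg * m^2 / s^3
W reduces to the same SI base units, so it is a valid unit for power.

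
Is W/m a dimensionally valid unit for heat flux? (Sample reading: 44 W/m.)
No

heat flux has SI base units: kg / s^3
W/m does NOT reduce to kg / s^3; a valid unit for heat flux would be e.g. W/m².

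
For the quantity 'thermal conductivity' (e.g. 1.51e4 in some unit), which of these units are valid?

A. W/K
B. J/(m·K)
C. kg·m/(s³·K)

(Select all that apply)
C

thermal conductivity has SI base units: kg * m / (s^3 * K)

Checking each option against kg * m / (s^3 * K):
  A. W/K: ✗ does not match
  B. J/(m·K): ✗ does not match
  C. kg·m/(s³·K): ✓ matches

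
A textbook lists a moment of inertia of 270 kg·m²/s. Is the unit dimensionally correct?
No

moment of inertia has SI base units: kg * m^2
kg·m²/s does NOT reduce to kg * m^2; a valid unit for moment of inertia would be e.g. kg·m².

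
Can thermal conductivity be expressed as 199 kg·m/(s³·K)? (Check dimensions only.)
Yes

thermal conductivity has SI base units: kg * m / (s^3 * K)
kg·m/(s³·K) reduces to the same SI base units, so it is a valid unit for thermal conductivity.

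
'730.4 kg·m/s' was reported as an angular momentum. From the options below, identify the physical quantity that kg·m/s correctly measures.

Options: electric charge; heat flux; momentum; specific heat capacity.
momentum

angular momentum should have units dimensionally equivalent to kg * m^2 / s (e.g. kg·m²/s).
The given unit 'kg·m/s' reduces to kg * m / s. Of the listed options, that is the dimensionality of momentum.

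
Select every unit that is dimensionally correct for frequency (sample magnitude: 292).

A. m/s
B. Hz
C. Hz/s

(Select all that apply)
B

frequency has SI base units: 1 / s

Checking each option against 1 / s:
  A. m/s: ✗ does not match
  B. Hz: ✓ matches
  C. Hz/s: ✗ does not match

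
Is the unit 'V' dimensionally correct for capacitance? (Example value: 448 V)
No

capacitance has SI base units: A^2 * s^4 / (kg * m^2)
V does NOT reduce to A^2 * s^4 / (kg * m^2); a valid unit for capacitance would be e.g. F.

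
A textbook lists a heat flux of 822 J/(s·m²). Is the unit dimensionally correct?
Yes

heat flux has SI base units: kg / s^3
J/(s·m²) reduces to the same SI base units, so it is a valid unit for heat flux.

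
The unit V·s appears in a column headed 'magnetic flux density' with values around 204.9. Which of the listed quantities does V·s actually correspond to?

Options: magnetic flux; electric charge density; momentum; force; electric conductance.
magnetic flux

magnetic flux density should have units dimensionally equivalent to kg / (A * s^2) (e.g. T).
The given unit 'V·s' reduces to kg * m^2 / (A * s^2). Of the listed options, that is the dimensionality of magnetic flux.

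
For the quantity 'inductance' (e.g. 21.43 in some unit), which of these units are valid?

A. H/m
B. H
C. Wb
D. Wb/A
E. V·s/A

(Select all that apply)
B, D, E

inductance has SI base units: kg * m^2 / (A^2 * s^2)

Checking each option against kg * m^2 / (A^2 * s^2):
  A. H/m: ✗ does not match
  B. H: ✓ matches
  C. Wb: ✗ does not match
  D. Wb/A: ✓ matches
  E. V·s/A: ✓ matches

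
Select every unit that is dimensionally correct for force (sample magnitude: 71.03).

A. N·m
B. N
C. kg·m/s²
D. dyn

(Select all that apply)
B, C, D

force has SI base units: kg * m / s^2

Checking each option against kg * m / s^2:
  A. N·m: ✗ does not match
  B. N: ✓ matches
  C. kg·m/s²: ✓ matches
  D. dyn: ✓ matches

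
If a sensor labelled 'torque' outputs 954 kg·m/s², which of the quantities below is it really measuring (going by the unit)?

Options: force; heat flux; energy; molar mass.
force

torque should have units dimensionally equivalent to kg * m^2 / s^2 (e.g. N·m).
The given unit 'kg·m/s²' reduces to kg * m / s^2. Of the listed options, that is the dimensionality of force.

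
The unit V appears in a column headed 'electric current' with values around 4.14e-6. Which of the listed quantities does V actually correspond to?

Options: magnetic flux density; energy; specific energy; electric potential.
electric potential

electric current should have units dimensionally equivalent to A (e.g. A).
The given unit 'V' reduces to kg * m^2 / (A * s^3). Of the listed options, that is the dimensionality of electric potential.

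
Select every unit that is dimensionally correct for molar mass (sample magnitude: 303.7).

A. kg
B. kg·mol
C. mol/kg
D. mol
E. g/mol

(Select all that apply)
E

molar mass has SI base units: kg / mol

Checking each option against kg / mol:
  A. kg: ✗ does not match
  B. kg·mol: ✗ does not match
  C. mol/kg: ✗ does not match
  D. mol: ✗ does not match
  E. g/mol: ✓ matches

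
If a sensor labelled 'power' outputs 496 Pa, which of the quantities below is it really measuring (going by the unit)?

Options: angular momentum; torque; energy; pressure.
pressure

power should have units dimensionally equivalent to kg * m^2 / s^3 (e.g. W).
The given unit 'Pa' reduces to kg / (m * s^2). Of the listed options, that is the dimensionality of pressure.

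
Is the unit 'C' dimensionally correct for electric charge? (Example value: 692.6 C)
Yes

electric charge has SI base units: A * s
C reduces to the same SI base units, so it is a valid unit for electric charge.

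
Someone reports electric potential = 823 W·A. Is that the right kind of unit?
No

electric potential has SI base units: kg * m^2 / (A * s^3)
W·A does NOT reduce to kg * m^2 / (A * s^3); a valid unit for electric potential would be e.g. V.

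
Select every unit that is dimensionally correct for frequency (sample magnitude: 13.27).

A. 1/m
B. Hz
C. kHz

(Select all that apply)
B, C

frequency has SI base units: 1 / s

Checking each option against 1 / s:
  A. 1/m: ✗ does not match
  B. Hz: ✓ matches
  C. kHz: ✓ matches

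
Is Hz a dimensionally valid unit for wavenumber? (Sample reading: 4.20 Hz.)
No

wavenumber has SI base units: 1 / m
Hz does NOT reduce to 1 / m; a valid unit for wavenumber would be e.g. 1/m.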